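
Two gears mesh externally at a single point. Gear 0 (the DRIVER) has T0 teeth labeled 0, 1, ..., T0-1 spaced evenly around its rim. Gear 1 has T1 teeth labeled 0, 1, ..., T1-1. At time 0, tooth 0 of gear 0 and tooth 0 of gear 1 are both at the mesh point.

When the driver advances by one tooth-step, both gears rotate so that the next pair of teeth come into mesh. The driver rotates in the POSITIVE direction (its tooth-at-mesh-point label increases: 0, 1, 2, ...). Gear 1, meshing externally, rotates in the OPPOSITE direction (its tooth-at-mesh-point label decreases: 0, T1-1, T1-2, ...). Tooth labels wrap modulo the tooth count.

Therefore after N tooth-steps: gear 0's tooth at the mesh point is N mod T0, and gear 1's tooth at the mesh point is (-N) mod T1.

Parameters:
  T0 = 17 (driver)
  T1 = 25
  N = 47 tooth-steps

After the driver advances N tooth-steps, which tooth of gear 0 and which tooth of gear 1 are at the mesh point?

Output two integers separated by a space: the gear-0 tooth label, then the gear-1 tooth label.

Gear 0 (driver, T0=17): tooth at mesh = N mod T0
  47 = 2 * 17 + 13, so 47 mod 17 = 13
  gear 0 tooth = 13
Gear 1 (driven, T1=25): tooth at mesh = (-N) mod T1
  47 = 1 * 25 + 22, so 47 mod 25 = 22
  (-47) mod 25 = (-22) mod 25 = 25 - 22 = 3
Mesh after 47 steps: gear-0 tooth 13 meets gear-1 tooth 3

Answer: 13 3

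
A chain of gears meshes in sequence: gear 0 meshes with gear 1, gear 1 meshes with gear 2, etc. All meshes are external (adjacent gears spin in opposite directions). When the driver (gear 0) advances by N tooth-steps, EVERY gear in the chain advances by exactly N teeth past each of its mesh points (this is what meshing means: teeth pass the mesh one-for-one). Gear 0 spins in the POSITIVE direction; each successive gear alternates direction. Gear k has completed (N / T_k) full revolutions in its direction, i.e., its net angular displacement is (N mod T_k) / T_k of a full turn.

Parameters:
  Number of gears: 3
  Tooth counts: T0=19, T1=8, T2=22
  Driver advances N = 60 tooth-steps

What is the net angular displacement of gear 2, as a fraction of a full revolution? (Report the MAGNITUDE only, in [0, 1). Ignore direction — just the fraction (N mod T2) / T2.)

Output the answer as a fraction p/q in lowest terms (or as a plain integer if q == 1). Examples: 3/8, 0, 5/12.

Chain of 3 gears, tooth counts: [19, 8, 22]
  gear 0: T0=19, direction=positive, advance = 60 mod 19 = 3 teeth = 3/19 turn
  gear 1: T1=8, direction=negative, advance = 60 mod 8 = 4 teeth = 4/8 turn
  gear 2: T2=22, direction=positive, advance = 60 mod 22 = 16 teeth = 16/22 turn
Gear 2: 60 mod 22 = 16
Fraction = 16 / 22 = 8/11 (gcd(16,22)=2) = 8/11

Answer: 8/11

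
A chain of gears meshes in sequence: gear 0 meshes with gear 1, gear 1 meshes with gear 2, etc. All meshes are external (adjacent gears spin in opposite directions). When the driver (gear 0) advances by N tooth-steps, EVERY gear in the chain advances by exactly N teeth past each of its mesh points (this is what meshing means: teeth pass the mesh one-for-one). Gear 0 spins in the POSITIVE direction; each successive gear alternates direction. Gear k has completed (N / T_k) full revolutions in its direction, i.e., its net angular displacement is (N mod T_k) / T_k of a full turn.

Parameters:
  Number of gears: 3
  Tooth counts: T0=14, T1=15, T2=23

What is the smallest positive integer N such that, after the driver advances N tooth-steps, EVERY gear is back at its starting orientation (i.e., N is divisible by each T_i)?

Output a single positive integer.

Gear k returns to start when N is a multiple of T_k.
All gears at start simultaneously when N is a common multiple of [14, 15, 23]; the smallest such N is lcm(14, 15, 23).
Start: lcm = T0 = 14
Fold in T1=15: gcd(14, 15) = 1; lcm(14, 15) = 14 * 15 / 1 = 210 / 1 = 210
Fold in T2=23: gcd(210, 23) = 1; lcm(210, 23) = 210 * 23 / 1 = 4830 / 1 = 4830
Full cycle length = 4830

Answer: 4830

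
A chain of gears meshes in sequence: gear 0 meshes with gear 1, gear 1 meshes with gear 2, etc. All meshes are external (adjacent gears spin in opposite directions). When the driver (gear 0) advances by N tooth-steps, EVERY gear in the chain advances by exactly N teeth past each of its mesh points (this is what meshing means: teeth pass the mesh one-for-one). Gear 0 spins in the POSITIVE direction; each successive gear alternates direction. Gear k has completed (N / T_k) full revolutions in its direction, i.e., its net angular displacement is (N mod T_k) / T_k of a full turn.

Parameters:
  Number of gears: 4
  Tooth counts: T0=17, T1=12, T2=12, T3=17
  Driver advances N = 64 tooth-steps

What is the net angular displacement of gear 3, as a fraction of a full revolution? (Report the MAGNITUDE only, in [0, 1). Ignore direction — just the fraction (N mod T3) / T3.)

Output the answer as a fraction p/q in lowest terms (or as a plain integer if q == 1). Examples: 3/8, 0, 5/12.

Chain of 4 gears, tooth counts: [17, 12, 12, 17]
  gear 0: T0=17, direction=positive, advance = 64 mod 17 = 13 teeth = 13/17 turn
  gear 1: T1=12, direction=negative, advance = 64 mod 12 = 4 teeth = 4/12 turn
  gear 2: T2=12, direction=positive, advance = 64 mod 12 = 4 teeth = 4/12 turn
  gear 3: T3=17, direction=negative, advance = 64 mod 17 = 13 teeth = 13/17 turn
Gear 3: 64 mod 17 = 13
Fraction = 13 / 17 = 13/17 (gcd(13,17)=1) = 13/17

Answer: 13/17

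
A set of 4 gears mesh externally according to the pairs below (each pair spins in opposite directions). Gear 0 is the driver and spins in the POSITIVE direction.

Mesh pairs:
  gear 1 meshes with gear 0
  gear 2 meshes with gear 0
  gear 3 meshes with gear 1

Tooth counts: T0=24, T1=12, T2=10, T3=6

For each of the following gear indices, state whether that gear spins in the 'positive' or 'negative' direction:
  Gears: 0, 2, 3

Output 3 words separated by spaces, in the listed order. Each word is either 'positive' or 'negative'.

Gear 0 (driver): positive (depth 0)
  gear 1: meshes with gear 0 -> depth 1 -> negative (opposite of gear 0)
  gear 2: meshes with gear 0 -> depth 1 -> negative (opposite of gear 0)
  gear 3: meshes with gear 1 -> depth 2 -> positive (opposite of gear 1)
Queried indices 0, 2, 3 -> positive, negative, positive

Answer: positive negative positive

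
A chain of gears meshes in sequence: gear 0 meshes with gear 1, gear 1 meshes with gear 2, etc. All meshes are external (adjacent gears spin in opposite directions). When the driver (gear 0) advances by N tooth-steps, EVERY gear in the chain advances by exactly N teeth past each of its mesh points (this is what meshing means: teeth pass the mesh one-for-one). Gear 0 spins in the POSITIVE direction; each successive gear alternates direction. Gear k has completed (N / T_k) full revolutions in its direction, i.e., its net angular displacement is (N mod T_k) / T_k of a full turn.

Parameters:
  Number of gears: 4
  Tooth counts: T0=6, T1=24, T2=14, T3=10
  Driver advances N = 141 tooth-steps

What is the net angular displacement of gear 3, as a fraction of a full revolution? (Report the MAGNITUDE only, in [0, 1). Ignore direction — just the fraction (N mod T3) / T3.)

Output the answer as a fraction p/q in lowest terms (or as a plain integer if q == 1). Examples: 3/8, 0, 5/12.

Answer: 1/10

Derivation:
Chain of 4 gears, tooth counts: [6, 24, 14, 10]
  gear 0: T0=6, direction=positive, advance = 141 mod 6 = 3 teeth = 3/6 turn
  gear 1: T1=24, direction=negative, advance = 141 mod 24 = 21 teeth = 21/24 turn
  gear 2: T2=14, direction=positive, advance = 141 mod 14 = 1 teeth = 1/14 turn
  gear 3: T3=10, direction=negative, advance = 141 mod 10 = 1 teeth = 1/10 turn
Gear 3: 141 mod 10 = 1
Fraction = 1 / 10 = 1/10 (gcd(1,10)=1) = 1/10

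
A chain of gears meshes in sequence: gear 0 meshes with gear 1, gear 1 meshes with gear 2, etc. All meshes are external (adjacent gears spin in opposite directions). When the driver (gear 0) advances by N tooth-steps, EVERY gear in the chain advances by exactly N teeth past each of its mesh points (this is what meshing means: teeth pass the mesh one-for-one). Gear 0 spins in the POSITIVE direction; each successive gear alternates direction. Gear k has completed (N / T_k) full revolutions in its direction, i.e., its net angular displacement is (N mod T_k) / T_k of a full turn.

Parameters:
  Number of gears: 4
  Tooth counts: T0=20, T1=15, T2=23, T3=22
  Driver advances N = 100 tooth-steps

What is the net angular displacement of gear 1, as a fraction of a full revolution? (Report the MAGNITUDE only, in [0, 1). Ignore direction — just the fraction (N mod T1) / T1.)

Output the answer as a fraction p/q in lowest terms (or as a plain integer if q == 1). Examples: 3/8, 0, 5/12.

Chain of 4 gears, tooth counts: [20, 15, 23, 22]
  gear 0: T0=20, direction=positive, advance = 100 mod 20 = 0 teeth = 0/20 turn
  gear 1: T1=15, direction=negative, advance = 100 mod 15 = 10 teeth = 10/15 turn
  gear 2: T2=23, direction=positive, advance = 100 mod 23 = 8 teeth = 8/23 turn
  gear 3: T3=22, direction=negative, advance = 100 mod 22 = 12 teeth = 12/22 turn
Gear 1: 100 mod 15 = 10
Fraction = 10 / 15 = 2/3 (gcd(10,15)=5) = 2/3

Answer: 2/3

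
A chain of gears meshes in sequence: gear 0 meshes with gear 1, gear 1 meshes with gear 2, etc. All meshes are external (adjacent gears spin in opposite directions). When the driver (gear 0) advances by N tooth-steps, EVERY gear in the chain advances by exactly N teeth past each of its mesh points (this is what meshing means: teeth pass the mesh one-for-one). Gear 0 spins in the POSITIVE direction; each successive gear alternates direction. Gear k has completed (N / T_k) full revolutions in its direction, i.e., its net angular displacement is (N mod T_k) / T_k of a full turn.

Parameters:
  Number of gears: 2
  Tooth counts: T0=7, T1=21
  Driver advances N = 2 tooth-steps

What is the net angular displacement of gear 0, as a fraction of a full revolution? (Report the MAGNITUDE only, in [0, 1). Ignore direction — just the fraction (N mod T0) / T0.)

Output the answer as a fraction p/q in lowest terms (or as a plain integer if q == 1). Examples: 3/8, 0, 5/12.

Answer: 2/7

Derivation:
Chain of 2 gears, tooth counts: [7, 21]
  gear 0: T0=7, direction=positive, advance = 2 mod 7 = 2 teeth = 2/7 turn
  gear 1: T1=21, direction=negative, advance = 2 mod 21 = 2 teeth = 2/21 turn
Gear 0: 2 mod 7 = 2
Fraction = 2 / 7 = 2/7 (gcd(2,7)=1) = 2/7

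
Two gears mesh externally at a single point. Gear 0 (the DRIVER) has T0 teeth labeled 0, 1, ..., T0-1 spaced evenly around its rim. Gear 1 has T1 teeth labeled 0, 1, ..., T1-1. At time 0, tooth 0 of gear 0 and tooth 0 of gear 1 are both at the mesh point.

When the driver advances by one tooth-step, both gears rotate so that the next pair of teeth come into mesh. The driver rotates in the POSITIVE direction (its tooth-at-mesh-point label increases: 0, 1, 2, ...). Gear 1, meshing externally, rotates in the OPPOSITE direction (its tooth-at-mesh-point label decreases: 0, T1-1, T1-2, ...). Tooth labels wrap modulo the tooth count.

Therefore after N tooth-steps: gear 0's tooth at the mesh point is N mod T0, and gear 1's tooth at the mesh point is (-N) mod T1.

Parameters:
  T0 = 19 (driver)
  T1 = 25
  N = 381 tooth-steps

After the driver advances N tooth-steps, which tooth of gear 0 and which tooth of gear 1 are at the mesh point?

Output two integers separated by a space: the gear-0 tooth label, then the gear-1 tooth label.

Answer: 1 19

Derivation:
Gear 0 (driver, T0=19): tooth at mesh = N mod T0
  381 = 20 * 19 + 1, so 381 mod 19 = 1
  gear 0 tooth = 1
Gear 1 (driven, T1=25): tooth at mesh = (-N) mod T1
  381 = 15 * 25 + 6, so 381 mod 25 = 6
  (-381) mod 25 = (-6) mod 25 = 25 - 6 = 19
Mesh after 381 steps: gear-0 tooth 1 meets gear-1 tooth 19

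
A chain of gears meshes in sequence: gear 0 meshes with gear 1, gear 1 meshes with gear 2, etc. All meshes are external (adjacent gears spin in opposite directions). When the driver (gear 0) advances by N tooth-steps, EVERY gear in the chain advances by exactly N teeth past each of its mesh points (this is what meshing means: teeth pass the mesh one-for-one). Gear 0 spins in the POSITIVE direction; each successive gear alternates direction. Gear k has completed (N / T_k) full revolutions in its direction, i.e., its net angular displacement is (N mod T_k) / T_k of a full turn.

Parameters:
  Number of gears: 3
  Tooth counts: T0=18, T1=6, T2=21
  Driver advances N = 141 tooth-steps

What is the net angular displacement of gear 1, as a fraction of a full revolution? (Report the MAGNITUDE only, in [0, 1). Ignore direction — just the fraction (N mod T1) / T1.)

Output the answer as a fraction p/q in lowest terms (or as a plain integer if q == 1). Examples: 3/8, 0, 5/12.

Chain of 3 gears, tooth counts: [18, 6, 21]
  gear 0: T0=18, direction=positive, advance = 141 mod 18 = 15 teeth = 15/18 turn
  gear 1: T1=6, direction=negative, advance = 141 mod 6 = 3 teeth = 3/6 turn
  gear 2: T2=21, direction=positive, advance = 141 mod 21 = 15 teeth = 15/21 turn
Gear 1: 141 mod 6 = 3
Fraction = 3 / 6 = 1/2 (gcd(3,6)=3) = 1/2

Answer: 1/2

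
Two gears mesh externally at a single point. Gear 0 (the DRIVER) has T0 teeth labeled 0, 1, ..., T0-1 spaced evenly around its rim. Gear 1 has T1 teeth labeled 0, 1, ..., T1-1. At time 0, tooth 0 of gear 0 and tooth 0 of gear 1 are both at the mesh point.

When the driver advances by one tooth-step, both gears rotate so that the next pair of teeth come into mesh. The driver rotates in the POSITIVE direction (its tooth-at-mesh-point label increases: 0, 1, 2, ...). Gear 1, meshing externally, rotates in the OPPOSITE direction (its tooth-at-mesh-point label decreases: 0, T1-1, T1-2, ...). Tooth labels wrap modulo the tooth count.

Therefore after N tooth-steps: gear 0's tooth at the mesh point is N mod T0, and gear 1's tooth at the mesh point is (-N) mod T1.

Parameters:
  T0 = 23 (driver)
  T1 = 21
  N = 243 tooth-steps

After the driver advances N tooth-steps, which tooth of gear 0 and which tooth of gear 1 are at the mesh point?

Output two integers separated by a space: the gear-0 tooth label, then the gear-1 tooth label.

Answer: 13 9

Derivation:
Gear 0 (driver, T0=23): tooth at mesh = N mod T0
  243 = 10 * 23 + 13, so 243 mod 23 = 13
  gear 0 tooth = 13
Gear 1 (driven, T1=21): tooth at mesh = (-N) mod T1
  243 = 11 * 21 + 12, so 243 mod 21 = 12
  (-243) mod 21 = (-12) mod 21 = 21 - 12 = 9
Mesh after 243 steps: gear-0 tooth 13 meets gear-1 tooth 9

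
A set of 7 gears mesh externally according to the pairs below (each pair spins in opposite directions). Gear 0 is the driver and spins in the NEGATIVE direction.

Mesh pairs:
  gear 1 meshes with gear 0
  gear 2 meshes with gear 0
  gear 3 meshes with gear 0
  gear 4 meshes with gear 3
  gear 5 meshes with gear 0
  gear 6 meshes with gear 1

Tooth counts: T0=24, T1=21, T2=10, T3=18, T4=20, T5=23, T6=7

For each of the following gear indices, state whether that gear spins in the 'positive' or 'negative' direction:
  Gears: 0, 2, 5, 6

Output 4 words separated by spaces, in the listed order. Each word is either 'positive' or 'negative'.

Gear 0 (driver): negative (depth 0)
  gear 1: meshes with gear 0 -> depth 1 -> positive (opposite of gear 0)
  gear 2: meshes with gear 0 -> depth 1 -> positive (opposite of gear 0)
  gear 3: meshes with gear 0 -> depth 1 -> positive (opposite of gear 0)
  gear 4: meshes with gear 3 -> depth 2 -> negative (opposite of gear 3)
  gear 5: meshes with gear 0 -> depth 1 -> positive (opposite of gear 0)
  gear 6: meshes with gear 1 -> depth 2 -> negative (opposite of gear 1)
Queried indices 0, 2, 5, 6 -> negative, positive, positive, negative

Answer: negative positive positive negative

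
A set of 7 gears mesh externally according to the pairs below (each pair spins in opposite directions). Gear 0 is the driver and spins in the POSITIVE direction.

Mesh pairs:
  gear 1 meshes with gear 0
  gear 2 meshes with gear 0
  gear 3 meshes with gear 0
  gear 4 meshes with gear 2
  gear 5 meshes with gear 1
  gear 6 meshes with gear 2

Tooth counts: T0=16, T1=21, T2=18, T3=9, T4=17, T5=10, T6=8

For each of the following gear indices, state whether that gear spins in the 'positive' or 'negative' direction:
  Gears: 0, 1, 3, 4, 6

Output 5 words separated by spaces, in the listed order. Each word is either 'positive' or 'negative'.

Gear 0 (driver): positive (depth 0)
  gear 1: meshes with gear 0 -> depth 1 -> negative (opposite of gear 0)
  gear 2: meshes with gear 0 -> depth 1 -> negative (opposite of gear 0)
  gear 3: meshes with gear 0 -> depth 1 -> negative (opposite of gear 0)
  gear 4: meshes with gear 2 -> depth 2 -> positive (opposite of gear 2)
  gear 5: meshes with gear 1 -> depth 2 -> positive (opposite of gear 1)
  gear 6: meshes with gear 2 -> depth 2 -> positive (opposite of gear 2)
Queried indices 0, 1, 3, 4, 6 -> positive, negative, negative, positive, positive

Answer: positive negative negative positive positive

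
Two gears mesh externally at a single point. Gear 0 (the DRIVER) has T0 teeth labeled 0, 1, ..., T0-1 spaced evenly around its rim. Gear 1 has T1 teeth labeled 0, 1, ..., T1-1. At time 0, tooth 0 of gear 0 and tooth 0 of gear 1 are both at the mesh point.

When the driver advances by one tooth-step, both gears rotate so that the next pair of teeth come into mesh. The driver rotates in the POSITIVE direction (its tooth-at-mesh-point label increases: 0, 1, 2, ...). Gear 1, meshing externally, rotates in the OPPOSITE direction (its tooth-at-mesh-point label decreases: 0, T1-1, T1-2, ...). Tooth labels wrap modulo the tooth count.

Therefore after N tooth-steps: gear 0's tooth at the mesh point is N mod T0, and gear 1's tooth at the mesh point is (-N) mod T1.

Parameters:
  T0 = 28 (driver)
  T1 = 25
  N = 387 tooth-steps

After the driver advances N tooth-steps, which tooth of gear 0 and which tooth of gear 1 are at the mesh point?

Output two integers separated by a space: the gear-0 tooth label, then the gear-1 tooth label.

Gear 0 (driver, T0=28): tooth at mesh = N mod T0
  387 = 13 * 28 + 23, so 387 mod 28 = 23
  gear 0 tooth = 23
Gear 1 (driven, T1=25): tooth at mesh = (-N) mod T1
  387 = 15 * 25 + 12, so 387 mod 25 = 12
  (-387) mod 25 = (-12) mod 25 = 25 - 12 = 13
Mesh after 387 steps: gear-0 tooth 23 meets gear-1 tooth 13

Answer: 23 13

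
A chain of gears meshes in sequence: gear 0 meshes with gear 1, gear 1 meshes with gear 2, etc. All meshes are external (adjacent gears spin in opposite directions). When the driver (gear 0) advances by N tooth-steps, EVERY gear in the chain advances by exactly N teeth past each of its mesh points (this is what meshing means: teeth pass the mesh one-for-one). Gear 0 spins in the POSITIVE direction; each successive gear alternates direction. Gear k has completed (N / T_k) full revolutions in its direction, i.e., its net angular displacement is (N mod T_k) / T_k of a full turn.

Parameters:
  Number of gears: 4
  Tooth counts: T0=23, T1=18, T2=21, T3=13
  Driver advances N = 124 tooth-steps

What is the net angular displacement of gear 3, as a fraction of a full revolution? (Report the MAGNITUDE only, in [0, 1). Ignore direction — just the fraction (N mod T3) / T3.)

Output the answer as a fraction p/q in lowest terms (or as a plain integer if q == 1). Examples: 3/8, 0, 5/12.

Answer: 7/13

Derivation:
Chain of 4 gears, tooth counts: [23, 18, 21, 13]
  gear 0: T0=23, direction=positive, advance = 124 mod 23 = 9 teeth = 9/23 turn
  gear 1: T1=18, direction=negative, advance = 124 mod 18 = 16 teeth = 16/18 turn
  gear 2: T2=21, direction=positive, advance = 124 mod 21 = 19 teeth = 19/21 turn
  gear 3: T3=13, direction=negative, advance = 124 mod 13 = 7 teeth = 7/13 turn
Gear 3: 124 mod 13 = 7
Fraction = 7 / 13 = 7/13 (gcd(7,13)=1) = 7/13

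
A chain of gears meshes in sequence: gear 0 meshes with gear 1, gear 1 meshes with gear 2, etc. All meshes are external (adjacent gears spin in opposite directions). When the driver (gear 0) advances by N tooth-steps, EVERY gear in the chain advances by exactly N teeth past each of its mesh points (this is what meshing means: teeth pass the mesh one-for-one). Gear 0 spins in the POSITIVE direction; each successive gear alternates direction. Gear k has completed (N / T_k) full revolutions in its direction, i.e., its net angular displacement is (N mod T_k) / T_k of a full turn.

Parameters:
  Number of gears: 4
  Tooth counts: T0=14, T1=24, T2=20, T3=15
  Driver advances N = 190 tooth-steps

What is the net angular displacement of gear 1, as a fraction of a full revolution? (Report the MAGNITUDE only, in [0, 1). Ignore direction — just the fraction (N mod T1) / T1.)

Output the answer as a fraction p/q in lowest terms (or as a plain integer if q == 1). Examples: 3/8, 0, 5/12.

Chain of 4 gears, tooth counts: [14, 24, 20, 15]
  gear 0: T0=14, direction=positive, advance = 190 mod 14 = 8 teeth = 8/14 turn
  gear 1: T1=24, direction=negative, advance = 190 mod 24 = 22 teeth = 22/24 turn
  gear 2: T2=20, direction=positive, advance = 190 mod 20 = 10 teeth = 10/20 turn
  gear 3: T3=15, direction=negative, advance = 190 mod 15 = 10 teeth = 10/15 turn
Gear 1: 190 mod 24 = 22
Fraction = 22 / 24 = 11/12 (gcd(22,24)=2) = 11/12

Answer: 11/12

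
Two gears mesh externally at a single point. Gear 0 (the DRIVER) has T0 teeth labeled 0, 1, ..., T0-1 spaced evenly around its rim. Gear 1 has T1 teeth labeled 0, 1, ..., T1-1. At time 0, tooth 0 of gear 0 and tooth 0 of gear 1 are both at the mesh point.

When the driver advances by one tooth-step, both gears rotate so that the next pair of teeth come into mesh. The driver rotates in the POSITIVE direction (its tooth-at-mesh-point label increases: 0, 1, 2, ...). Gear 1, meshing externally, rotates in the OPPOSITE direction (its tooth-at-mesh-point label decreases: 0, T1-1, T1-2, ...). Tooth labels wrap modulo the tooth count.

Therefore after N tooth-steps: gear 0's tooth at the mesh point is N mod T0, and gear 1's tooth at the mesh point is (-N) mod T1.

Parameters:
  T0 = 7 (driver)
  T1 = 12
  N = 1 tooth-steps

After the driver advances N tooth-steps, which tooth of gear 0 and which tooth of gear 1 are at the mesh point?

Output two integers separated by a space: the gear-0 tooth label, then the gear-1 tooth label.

Answer: 1 11

Derivation:
Gear 0 (driver, T0=7): tooth at mesh = N mod T0
  1 = 0 * 7 + 1, so 1 mod 7 = 1
  gear 0 tooth = 1
Gear 1 (driven, T1=12): tooth at mesh = (-N) mod T1
  1 = 0 * 12 + 1, so 1 mod 12 = 1
  (-1) mod 12 = (-1) mod 12 = 12 - 1 = 11
Mesh after 1 steps: gear-0 tooth 1 meets gear-1 tooth 11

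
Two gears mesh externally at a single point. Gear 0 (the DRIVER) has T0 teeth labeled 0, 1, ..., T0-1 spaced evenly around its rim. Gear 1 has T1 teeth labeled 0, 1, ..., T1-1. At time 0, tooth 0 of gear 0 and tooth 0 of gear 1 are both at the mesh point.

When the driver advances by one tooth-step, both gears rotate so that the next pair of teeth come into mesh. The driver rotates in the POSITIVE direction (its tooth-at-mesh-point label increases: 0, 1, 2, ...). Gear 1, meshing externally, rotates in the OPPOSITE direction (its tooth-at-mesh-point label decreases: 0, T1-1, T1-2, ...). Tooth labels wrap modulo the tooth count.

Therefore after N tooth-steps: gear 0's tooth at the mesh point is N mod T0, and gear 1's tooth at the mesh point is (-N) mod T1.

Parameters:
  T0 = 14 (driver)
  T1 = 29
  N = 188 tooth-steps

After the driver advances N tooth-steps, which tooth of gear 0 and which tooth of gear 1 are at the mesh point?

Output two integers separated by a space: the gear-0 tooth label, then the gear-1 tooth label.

Gear 0 (driver, T0=14): tooth at mesh = N mod T0
  188 = 13 * 14 + 6, so 188 mod 14 = 6
  gear 0 tooth = 6
Gear 1 (driven, T1=29): tooth at mesh = (-N) mod T1
  188 = 6 * 29 + 14, so 188 mod 29 = 14
  (-188) mod 29 = (-14) mod 29 = 29 - 14 = 15
Mesh after 188 steps: gear-0 tooth 6 meets gear-1 tooth 15

Answer: 6 15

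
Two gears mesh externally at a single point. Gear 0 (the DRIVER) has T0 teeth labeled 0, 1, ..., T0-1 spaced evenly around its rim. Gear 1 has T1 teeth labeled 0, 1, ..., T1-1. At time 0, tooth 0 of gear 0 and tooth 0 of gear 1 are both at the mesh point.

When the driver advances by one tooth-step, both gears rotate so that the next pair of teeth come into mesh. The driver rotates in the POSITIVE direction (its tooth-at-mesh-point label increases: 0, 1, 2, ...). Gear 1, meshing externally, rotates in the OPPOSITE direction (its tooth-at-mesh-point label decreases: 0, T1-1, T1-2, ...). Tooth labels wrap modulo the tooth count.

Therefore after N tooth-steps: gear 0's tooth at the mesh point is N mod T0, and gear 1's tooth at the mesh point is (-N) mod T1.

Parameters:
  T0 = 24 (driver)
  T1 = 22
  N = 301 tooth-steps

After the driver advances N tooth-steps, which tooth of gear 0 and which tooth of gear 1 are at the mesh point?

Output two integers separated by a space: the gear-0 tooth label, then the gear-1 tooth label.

Gear 0 (driver, T0=24): tooth at mesh = N mod T0
  301 = 12 * 24 + 13, so 301 mod 24 = 13
  gear 0 tooth = 13
Gear 1 (driven, T1=22): tooth at mesh = (-N) mod T1
  301 = 13 * 22 + 15, so 301 mod 22 = 15
  (-301) mod 22 = (-15) mod 22 = 22 - 15 = 7
Mesh after 301 steps: gear-0 tooth 13 meets gear-1 tooth 7

Answer: 13 7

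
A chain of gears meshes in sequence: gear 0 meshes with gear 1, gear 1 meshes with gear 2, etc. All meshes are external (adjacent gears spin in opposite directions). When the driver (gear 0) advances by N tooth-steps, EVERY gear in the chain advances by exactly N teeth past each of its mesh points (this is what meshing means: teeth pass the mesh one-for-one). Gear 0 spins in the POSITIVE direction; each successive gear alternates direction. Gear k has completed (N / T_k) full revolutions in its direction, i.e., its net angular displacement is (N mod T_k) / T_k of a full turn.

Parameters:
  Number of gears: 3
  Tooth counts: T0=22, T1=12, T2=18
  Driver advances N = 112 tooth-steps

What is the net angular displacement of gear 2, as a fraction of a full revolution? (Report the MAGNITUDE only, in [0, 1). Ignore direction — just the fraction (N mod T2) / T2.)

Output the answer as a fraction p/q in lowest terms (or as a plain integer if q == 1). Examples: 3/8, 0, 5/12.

Chain of 3 gears, tooth counts: [22, 12, 18]
  gear 0: T0=22, direction=positive, advance = 112 mod 22 = 2 teeth = 2/22 turn
  gear 1: T1=12, direction=negative, advance = 112 mod 12 = 4 teeth = 4/12 turn
  gear 2: T2=18, direction=positive, advance = 112 mod 18 = 4 teeth = 4/18 turn
Gear 2: 112 mod 18 = 4
Fraction = 4 / 18 = 2/9 (gcd(4,18)=2) = 2/9

Answer: 2/9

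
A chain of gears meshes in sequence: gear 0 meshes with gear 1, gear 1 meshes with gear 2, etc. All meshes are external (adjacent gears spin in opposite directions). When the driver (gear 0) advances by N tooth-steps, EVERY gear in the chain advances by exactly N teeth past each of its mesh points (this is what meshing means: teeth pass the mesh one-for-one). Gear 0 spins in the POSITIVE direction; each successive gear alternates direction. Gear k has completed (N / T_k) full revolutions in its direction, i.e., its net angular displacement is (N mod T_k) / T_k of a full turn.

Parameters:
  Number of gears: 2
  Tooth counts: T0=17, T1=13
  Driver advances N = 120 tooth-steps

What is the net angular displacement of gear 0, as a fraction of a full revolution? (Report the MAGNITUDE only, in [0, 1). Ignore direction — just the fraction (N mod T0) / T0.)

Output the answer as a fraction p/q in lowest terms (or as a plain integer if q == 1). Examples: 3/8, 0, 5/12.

Answer: 1/17

Derivation:
Chain of 2 gears, tooth counts: [17, 13]
  gear 0: T0=17, direction=positive, advance = 120 mod 17 = 1 teeth = 1/17 turn
  gear 1: T1=13, direction=negative, advance = 120 mod 13 = 3 teeth = 3/13 turn
Gear 0: 120 mod 17 = 1
Fraction = 1 / 17 = 1/17 (gcd(1,17)=1) = 1/17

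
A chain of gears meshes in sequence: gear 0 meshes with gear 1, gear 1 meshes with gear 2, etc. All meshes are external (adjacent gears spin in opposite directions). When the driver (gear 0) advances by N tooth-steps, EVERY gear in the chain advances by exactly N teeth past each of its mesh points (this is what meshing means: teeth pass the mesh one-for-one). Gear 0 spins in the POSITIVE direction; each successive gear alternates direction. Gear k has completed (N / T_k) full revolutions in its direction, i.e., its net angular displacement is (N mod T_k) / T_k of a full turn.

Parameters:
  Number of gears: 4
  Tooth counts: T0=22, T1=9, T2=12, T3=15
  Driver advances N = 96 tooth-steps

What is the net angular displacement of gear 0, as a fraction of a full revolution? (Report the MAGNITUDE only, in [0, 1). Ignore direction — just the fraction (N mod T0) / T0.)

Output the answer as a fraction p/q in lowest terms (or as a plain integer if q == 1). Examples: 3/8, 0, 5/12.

Answer: 4/11

Derivation:
Chain of 4 gears, tooth counts: [22, 9, 12, 15]
  gear 0: T0=22, direction=positive, advance = 96 mod 22 = 8 teeth = 8/22 turn
  gear 1: T1=9, direction=negative, advance = 96 mod 9 = 6 teeth = 6/9 turn
  gear 2: T2=12, direction=positive, advance = 96 mod 12 = 0 teeth = 0/12 turn
  gear 3: T3=15, direction=negative, advance = 96 mod 15 = 6 teeth = 6/15 turn
Gear 0: 96 mod 22 = 8
Fraction = 8 / 22 = 4/11 (gcd(8,22)=2) = 4/11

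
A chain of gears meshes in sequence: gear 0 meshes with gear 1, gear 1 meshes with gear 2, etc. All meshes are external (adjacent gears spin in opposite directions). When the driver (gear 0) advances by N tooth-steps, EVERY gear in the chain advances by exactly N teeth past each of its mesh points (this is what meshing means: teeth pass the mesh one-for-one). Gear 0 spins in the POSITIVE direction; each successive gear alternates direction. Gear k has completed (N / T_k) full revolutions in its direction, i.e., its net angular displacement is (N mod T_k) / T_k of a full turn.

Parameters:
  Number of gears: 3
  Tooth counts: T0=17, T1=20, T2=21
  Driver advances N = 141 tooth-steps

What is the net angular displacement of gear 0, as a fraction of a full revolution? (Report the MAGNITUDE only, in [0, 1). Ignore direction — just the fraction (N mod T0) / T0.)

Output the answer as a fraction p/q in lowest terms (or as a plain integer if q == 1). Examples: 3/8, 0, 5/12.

Chain of 3 gears, tooth counts: [17, 20, 21]
  gear 0: T0=17, direction=positive, advance = 141 mod 17 = 5 teeth = 5/17 turn
  gear 1: T1=20, direction=negative, advance = 141 mod 20 = 1 teeth = 1/20 turn
  gear 2: T2=21, direction=positive, advance = 141 mod 21 = 15 teeth = 15/21 turn
Gear 0: 141 mod 17 = 5
Fraction = 5 / 17 = 5/17 (gcd(5,17)=1) = 5/17

Answer: 5/17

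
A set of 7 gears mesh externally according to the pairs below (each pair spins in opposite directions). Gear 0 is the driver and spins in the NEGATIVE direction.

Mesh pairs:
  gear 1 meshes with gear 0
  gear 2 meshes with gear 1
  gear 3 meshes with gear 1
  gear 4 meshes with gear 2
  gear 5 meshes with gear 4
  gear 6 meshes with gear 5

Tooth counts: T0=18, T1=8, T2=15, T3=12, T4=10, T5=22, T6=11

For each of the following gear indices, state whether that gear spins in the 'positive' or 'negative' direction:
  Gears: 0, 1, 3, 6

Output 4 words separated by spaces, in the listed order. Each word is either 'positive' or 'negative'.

Gear 0 (driver): negative (depth 0)
  gear 1: meshes with gear 0 -> depth 1 -> positive (opposite of gear 0)
  gear 2: meshes with gear 1 -> depth 2 -> negative (opposite of gear 1)
  gear 3: meshes with gear 1 -> depth 2 -> negative (opposite of gear 1)
  gear 4: meshes with gear 2 -> depth 3 -> positive (opposite of gear 2)
  gear 5: meshes with gear 4 -> depth 4 -> negative (opposite of gear 4)
  gear 6: meshes with gear 5 -> depth 5 -> positive (opposite of gear 5)
Queried indices 0, 1, 3, 6 -> negative, positive, negative, positive

Answer: negative positive negative positive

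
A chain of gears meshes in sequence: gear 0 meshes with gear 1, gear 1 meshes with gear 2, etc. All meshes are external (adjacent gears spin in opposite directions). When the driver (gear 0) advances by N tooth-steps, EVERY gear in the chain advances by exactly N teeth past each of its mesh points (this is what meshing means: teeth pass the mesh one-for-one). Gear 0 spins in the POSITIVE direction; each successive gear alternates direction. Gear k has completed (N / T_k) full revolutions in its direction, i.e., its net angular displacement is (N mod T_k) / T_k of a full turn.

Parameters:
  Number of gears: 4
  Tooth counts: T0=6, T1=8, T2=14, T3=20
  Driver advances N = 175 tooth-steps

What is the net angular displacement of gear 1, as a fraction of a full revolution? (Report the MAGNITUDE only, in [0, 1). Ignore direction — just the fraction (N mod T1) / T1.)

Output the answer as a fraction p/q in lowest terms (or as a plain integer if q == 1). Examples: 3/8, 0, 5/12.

Chain of 4 gears, tooth counts: [6, 8, 14, 20]
  gear 0: T0=6, direction=positive, advance = 175 mod 6 = 1 teeth = 1/6 turn
  gear 1: T1=8, direction=negative, advance = 175 mod 8 = 7 teeth = 7/8 turn
  gear 2: T2=14, direction=positive, advance = 175 mod 14 = 7 teeth = 7/14 turn
  gear 3: T3=20, direction=negative, advance = 175 mod 20 = 15 teeth = 15/20 turn
Gear 1: 175 mod 8 = 7
Fraction = 7 / 8 = 7/8 (gcd(7,8)=1) = 7/8

Answer: 7/8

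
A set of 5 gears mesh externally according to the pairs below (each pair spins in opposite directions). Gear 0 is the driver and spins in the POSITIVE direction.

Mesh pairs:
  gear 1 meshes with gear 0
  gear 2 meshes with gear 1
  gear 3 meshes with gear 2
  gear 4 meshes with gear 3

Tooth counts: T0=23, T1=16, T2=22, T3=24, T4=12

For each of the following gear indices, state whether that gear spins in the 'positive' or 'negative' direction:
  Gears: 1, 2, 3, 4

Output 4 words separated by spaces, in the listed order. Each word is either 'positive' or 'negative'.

Gear 0 (driver): positive (depth 0)
  gear 1: meshes with gear 0 -> depth 1 -> negative (opposite of gear 0)
  gear 2: meshes with gear 1 -> depth 2 -> positive (opposite of gear 1)
  gear 3: meshes with gear 2 -> depth 3 -> negative (opposite of gear 2)
  gear 4: meshes with gear 3 -> depth 4 -> positive (opposite of gear 3)
Queried indices 1, 2, 3, 4 -> negative, positive, negative, positive

Answer: negative positive negative positive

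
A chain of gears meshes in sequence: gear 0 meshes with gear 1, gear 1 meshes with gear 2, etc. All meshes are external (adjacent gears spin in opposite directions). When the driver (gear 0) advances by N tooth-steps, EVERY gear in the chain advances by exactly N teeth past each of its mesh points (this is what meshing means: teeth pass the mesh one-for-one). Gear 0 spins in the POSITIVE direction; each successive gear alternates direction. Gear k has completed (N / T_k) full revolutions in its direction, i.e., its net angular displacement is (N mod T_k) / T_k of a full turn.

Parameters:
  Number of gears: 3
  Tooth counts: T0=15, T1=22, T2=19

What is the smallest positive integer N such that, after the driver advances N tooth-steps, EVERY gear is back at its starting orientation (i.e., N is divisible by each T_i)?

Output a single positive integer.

Answer: 6270

Derivation:
Gear k returns to start when N is a multiple of T_k.
All gears at start simultaneously when N is a common multiple of [15, 22, 19]; the smallest such N is lcm(15, 22, 19).
Start: lcm = T0 = 15
Fold in T1=22: gcd(15, 22) = 1; lcm(15, 22) = 15 * 22 / 1 = 330 / 1 = 330
Fold in T2=19: gcd(330, 19) = 1; lcm(330, 19) = 330 * 19 / 1 = 6270 / 1 = 6270
Full cycle length = 6270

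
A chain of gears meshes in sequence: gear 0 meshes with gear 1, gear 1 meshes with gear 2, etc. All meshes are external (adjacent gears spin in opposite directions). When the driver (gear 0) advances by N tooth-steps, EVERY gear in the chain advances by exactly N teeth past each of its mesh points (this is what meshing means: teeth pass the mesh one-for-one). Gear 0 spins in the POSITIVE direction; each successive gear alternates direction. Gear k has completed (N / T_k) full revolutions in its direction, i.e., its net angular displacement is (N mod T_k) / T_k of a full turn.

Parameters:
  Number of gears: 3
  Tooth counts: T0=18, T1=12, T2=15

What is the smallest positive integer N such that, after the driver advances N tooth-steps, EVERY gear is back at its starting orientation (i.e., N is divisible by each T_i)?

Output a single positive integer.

Gear k returns to start when N is a multiple of T_k.
All gears at start simultaneously when N is a common multiple of [18, 12, 15]; the smallest such N is lcm(18, 12, 15).
Start: lcm = T0 = 18
Fold in T1=12: gcd(18, 12) = 6; lcm(18, 12) = 18 * 12 / 6 = 216 / 6 = 36
Fold in T2=15: gcd(36, 15) = 3; lcm(36, 15) = 36 * 15 / 3 = 540 / 3 = 180
Full cycle length = 180

Answer: 180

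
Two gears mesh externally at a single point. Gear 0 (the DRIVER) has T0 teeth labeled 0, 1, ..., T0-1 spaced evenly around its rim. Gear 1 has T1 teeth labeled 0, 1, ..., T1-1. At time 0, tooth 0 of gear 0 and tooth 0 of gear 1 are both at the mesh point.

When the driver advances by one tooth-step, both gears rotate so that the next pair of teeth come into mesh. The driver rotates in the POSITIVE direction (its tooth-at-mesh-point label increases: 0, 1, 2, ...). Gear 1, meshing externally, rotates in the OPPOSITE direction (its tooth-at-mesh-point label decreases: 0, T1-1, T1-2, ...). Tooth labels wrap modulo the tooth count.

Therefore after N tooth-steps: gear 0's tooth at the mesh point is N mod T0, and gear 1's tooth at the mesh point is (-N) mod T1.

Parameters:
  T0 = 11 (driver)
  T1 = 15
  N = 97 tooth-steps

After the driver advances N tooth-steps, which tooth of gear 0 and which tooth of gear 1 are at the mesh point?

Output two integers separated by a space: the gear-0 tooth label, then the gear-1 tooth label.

Answer: 9 8

Derivation:
Gear 0 (driver, T0=11): tooth at mesh = N mod T0
  97 = 8 * 11 + 9, so 97 mod 11 = 9
  gear 0 tooth = 9
Gear 1 (driven, T1=15): tooth at mesh = (-N) mod T1
  97 = 6 * 15 + 7, so 97 mod 15 = 7
  (-97) mod 15 = (-7) mod 15 = 15 - 7 = 8
Mesh after 97 steps: gear-0 tooth 9 meets gear-1 tooth 8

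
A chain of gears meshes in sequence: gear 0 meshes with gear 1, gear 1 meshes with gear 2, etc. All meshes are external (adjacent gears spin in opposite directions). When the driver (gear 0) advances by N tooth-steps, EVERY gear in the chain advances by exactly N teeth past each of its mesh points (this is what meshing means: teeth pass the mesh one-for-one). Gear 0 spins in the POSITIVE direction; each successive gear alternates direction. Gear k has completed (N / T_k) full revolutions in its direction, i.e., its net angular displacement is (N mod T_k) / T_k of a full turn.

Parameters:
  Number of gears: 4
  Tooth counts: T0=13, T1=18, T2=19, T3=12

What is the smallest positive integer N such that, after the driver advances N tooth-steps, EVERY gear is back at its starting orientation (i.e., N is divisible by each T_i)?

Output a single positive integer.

Answer: 8892

Derivation:
Gear k returns to start when N is a multiple of T_k.
All gears at start simultaneously when N is a common multiple of [13, 18, 19, 12]; the smallest such N is lcm(13, 18, 19, 12).
Start: lcm = T0 = 13
Fold in T1=18: gcd(13, 18) = 1; lcm(13, 18) = 13 * 18 / 1 = 234 / 1 = 234
Fold in T2=19: gcd(234, 19) = 1; lcm(234, 19) = 234 * 19 / 1 = 4446 / 1 = 4446
Fold in T3=12: gcd(4446, 12) = 6; lcm(4446, 12) = 4446 * 12 / 6 = 53352 / 6 = 8892
Full cycle length = 8892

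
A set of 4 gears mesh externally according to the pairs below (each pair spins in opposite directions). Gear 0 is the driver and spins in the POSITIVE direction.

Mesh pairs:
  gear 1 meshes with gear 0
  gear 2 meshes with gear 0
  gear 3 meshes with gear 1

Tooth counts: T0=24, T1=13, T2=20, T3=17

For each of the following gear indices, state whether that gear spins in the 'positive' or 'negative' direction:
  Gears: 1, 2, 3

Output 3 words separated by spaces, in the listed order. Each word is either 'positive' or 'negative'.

Gear 0 (driver): positive (depth 0)
  gear 1: meshes with gear 0 -> depth 1 -> negative (opposite of gear 0)
  gear 2: meshes with gear 0 -> depth 1 -> negative (opposite of gear 0)
  gear 3: meshes with gear 1 -> depth 2 -> positive (opposite of gear 1)
Queried indices 1, 2, 3 -> negative, negative, positive

Answer: negative negative positive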